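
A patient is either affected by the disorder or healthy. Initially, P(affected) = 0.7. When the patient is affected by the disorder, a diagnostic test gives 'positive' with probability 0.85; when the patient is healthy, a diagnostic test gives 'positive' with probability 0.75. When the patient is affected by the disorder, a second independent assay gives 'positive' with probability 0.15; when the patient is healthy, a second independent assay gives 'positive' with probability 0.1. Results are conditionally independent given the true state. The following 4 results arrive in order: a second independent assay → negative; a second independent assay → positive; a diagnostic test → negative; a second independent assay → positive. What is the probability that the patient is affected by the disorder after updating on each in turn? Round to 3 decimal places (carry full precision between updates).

After a second independent assay='negative': P(affected) = 0.85·0.7000 / (0.85·0.7000 + 0.9·0.3000) ≈ 0.6879
After a second independent assay='positive': P(affected) = 0.15·0.6879 / (0.15·0.6879 + 0.1·0.3121) ≈ 0.7677
After a diagnostic test='negative': P(affected) = 0.15·0.7677 / (0.15·0.7677 + 0.25·0.2323) ≈ 0.6648
After a second independent assay='positive': P(affected) = 0.15·0.6648 / (0.15·0.6648 + 0.1·0.3352) ≈ 0.7484

0.748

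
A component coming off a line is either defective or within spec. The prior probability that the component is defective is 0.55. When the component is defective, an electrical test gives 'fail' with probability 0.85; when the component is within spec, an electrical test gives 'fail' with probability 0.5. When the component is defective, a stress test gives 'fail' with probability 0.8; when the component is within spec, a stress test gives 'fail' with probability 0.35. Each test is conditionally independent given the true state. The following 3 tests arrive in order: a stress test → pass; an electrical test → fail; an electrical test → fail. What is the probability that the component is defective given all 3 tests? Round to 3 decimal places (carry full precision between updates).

Apply Bayes' rule sequentially, carrying P(defective) forward.
After a stress test='pass': P(defective) = 0.2·0.5500 / (0.2·0.5500 + 0.65·0.4500) ≈ 0.2733
After an electrical test='fail': P(defective) = 0.85·0.2733 / (0.85·0.2733 + 0.5·0.7267) ≈ 0.3900
After an electrical test='fail': P(defective) = 0.85·0.3900 / (0.85·0.3900 + 0.5·0.6100) ≈ 0.5208

0.521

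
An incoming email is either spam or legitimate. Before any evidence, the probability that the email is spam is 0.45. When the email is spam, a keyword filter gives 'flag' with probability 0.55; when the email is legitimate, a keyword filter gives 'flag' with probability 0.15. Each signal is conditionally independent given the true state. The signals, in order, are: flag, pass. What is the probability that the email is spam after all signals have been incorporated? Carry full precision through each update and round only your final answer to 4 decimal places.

Each posterior becomes the prior for the next update.
After 'flag': P(spam) = 0.55·0.4500 / (0.55·0.4500 + 0.15·0.5500) ≈ 0.7500
After 'pass': P(spam) = 0.45·0.7500 / (0.45·0.7500 + 0.85·0.2500) ≈ 0.6136

0.6136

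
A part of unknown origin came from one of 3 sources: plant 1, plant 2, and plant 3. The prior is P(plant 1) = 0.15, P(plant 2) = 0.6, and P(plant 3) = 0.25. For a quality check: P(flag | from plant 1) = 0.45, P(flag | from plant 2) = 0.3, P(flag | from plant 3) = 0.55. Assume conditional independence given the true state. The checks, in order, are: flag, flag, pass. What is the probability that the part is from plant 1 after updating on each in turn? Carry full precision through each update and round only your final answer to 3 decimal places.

After 'flag': normaliser = 0.45·0.1500 + 0.3·0.6000 + 0.55·0.2500; P(plant 1) ≈ 0.1753, P(plant 2) ≈ 0.4675, P(plant 3) ≈ 0.3571
After 'flag': normaliser = 0.45·0.1753 + 0.3·0.4675 + 0.55·0.3571; P(plant 1) ≈ 0.1898, P(plant 2) ≈ 0.3375, P(plant 3) ≈ 0.4727
After 'pass': normaliser = 0.55·0.1898 + 0.7·0.3375 + 0.45·0.4727; P(plant 1) ≈ 0.1887, P(plant 2) ≈ 0.4269, P(plant 3) ≈ 0.3844

0.189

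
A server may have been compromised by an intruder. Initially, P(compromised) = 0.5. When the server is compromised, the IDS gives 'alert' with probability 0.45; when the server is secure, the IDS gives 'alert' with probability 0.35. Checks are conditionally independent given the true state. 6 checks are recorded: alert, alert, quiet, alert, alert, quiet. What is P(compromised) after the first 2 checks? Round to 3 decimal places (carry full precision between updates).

After 'alert': P(compromised) = 0.45·0.5000 / (0.45·0.5000 + 0.35·0.5000) ≈ 0.5625
After 'alert': P(compromised) = 0.45·0.5625 / (0.45·0.5625 + 0.35·0.4375) ≈ 0.6231

0.623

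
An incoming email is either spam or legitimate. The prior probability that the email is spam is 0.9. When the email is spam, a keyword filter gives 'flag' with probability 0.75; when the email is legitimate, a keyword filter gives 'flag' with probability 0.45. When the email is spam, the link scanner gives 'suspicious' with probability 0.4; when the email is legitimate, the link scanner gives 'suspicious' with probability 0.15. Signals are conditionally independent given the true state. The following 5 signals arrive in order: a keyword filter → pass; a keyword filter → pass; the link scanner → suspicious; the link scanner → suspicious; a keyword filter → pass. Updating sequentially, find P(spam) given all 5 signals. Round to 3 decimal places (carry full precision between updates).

0.857

After a keyword filter='pass': P(spam) = 0.25·0.9000 / (0.25·0.9000 + 0.55·0.1000) ≈ 0.8036
After a keyword filter='pass': P(spam) = 0.25·0.8036 / (0.25·0.8036 + 0.55·0.1964) ≈ 0.6503
After the link scanner='suspicious': P(spam) = 0.4·0.6503 / (0.4·0.6503 + 0.15·0.3497) ≈ 0.8322
After the link scanner='suspicious': P(spam) = 0.4·0.8322 / (0.4·0.8322 + 0.15·0.1678) ≈ 0.9297
After a keyword filter='pass': P(spam) = 0.25·0.9297 / (0.25·0.9297 + 0.55·0.0703) ≈ 0.8574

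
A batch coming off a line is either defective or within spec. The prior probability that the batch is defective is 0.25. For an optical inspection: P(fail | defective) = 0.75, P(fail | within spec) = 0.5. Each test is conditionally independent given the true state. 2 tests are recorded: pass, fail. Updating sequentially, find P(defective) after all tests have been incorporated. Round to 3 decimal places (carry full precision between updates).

After 'pass': P(defective) = 0.25·0.2500 / (0.25·0.2500 + 0.5·0.7500) ≈ 0.1429
After 'fail': P(defective) = 0.75·0.1429 / (0.75·0.1429 + 0.5·0.8571) ≈ 0.2000

0.200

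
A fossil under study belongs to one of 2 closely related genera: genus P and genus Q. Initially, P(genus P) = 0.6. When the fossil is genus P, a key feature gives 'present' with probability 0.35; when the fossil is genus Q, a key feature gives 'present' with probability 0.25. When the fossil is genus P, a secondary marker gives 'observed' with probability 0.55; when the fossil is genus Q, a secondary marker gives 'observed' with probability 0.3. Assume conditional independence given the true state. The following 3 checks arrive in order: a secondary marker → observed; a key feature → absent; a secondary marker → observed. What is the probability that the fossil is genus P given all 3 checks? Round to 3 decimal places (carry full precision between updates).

After a secondary marker='observed': P(genus P) = 0.55·0.6000 / (0.55·0.6000 + 0.3·0.4000) ≈ 0.7333
After a key feature='absent': P(genus P) = 0.65·0.7333 / (0.65·0.7333 + 0.75·0.2667) ≈ 0.7044
After a secondary marker='observed': P(genus P) = 0.55·0.7044 / (0.55·0.7044 + 0.3·0.2956) ≈ 0.8138

0.814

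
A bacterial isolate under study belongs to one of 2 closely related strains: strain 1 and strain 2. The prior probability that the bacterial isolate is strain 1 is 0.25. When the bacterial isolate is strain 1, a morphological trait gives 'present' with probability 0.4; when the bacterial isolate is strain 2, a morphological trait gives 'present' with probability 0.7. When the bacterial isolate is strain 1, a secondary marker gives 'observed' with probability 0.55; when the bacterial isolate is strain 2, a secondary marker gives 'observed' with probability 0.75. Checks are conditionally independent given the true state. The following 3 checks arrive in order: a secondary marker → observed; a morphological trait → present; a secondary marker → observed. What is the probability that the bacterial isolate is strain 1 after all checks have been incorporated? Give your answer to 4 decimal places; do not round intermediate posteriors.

0.0929

Each posterior becomes the prior for the next update.
After a secondary marker='observed': P(strain 1) = 0.55·0.2500 / (0.55·0.2500 + 0.75·0.7500) ≈ 0.1964
After a morphological trait='present': P(strain 1) = 0.4·0.1964 / (0.4·0.1964 + 0.7·0.8036) ≈ 0.1226
After a secondary marker='observed': P(strain 1) = 0.55·0.1226 / (0.55·0.1226 + 0.75·0.8774) ≈ 0.0929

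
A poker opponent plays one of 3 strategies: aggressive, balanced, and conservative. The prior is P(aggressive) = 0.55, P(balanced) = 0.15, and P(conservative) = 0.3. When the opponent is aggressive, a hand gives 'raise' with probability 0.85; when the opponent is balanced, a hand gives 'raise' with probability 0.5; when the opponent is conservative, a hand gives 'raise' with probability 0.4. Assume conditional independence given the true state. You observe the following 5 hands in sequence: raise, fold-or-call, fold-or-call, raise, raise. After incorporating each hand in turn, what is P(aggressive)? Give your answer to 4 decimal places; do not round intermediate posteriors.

0.3958

After 'raise': normaliser = 0.85·0.5500 + 0.5·0.1500 + 0.4·0.3000; P(aggressive) ≈ 0.7057, P(balanced) ≈ 0.1132, P(conservative) ≈ 0.1811
After 'fold-or-call': normaliser = 0.15·0.7057 + 0.5·0.1132 + 0.6·0.1811; P(aggressive) ≈ 0.3904, P(balanced) ≈ 0.2088, P(conservative) ≈ 0.4008
After 'fold-or-call': normaliser = 0.15·0.3904 + 0.5·0.2088 + 0.6·0.4008; P(aggressive) ≈ 0.1451, P(balanced) ≈ 0.2587, P(conservative) ≈ 0.5961
After 'raise': normaliser = 0.85·0.1451 + 0.5·0.2587 + 0.4·0.5961; P(aggressive) ≈ 0.2512, P(balanced) ≈ 0.2634, P(conservative) ≈ 0.4854
After 'raise': normaliser = 0.85·0.2512 + 0.5·0.2634 + 0.4·0.4854; P(aggressive) ≈ 0.3958, P(balanced) ≈ 0.2441, P(conservative) ≈ 0.3600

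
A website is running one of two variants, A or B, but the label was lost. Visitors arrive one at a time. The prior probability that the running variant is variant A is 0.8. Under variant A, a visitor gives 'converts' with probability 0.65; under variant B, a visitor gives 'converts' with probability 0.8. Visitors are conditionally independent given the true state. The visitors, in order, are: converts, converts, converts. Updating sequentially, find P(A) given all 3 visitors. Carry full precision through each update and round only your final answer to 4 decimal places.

After 'converts': P(A) = 0.65·0.8000 / (0.65·0.8000 + 0.8·0.2000) ≈ 0.7647
After 'converts': P(A) = 0.65·0.7647 / (0.65·0.7647 + 0.8·0.2353) ≈ 0.7253
After 'converts': P(A) = 0.65·0.7253 / (0.65·0.7253 + 0.8·0.2747) ≈ 0.6821

0.6821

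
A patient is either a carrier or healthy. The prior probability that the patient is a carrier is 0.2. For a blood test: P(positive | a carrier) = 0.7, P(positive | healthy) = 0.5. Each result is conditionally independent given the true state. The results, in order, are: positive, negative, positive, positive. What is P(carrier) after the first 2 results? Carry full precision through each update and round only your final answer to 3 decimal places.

After 'positive': P(carrier) = 0.7·0.2000 / (0.7·0.2000 + 0.5·0.8000) ≈ 0.2593
After 'negative': P(carrier) = 0.3·0.2593 / (0.3·0.2593 + 0.5·0.7407) ≈ 0.1736

0.174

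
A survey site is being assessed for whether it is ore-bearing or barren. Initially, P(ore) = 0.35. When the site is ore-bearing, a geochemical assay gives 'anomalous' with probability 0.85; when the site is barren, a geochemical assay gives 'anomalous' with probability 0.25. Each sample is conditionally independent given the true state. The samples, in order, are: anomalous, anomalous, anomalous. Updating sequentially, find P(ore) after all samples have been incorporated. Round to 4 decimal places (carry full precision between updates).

After 'anomalous': P(ore) = 0.85·0.3500 / (0.85·0.3500 + 0.25·0.6500) ≈ 0.6467
After 'anomalous': P(ore) = 0.85·0.6467 / (0.85·0.6467 + 0.25·0.3533) ≈ 0.8616
After 'anomalous': P(ore) = 0.85·0.8616 / (0.85·0.8616 + 0.25·0.1384) ≈ 0.9549

0.9549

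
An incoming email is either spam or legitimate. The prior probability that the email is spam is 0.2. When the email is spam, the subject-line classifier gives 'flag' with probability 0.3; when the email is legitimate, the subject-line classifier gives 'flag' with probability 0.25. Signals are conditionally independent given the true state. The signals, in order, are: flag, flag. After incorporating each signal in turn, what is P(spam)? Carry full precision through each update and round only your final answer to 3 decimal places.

0.265

After 'flag': P(spam) = 0.3·0.2000 / (0.3·0.2000 + 0.25·0.8000) ≈ 0.2308
After 'flag': P(spam) = 0.3·0.2308 / (0.3·0.2308 + 0.25·0.7692) ≈ 0.2647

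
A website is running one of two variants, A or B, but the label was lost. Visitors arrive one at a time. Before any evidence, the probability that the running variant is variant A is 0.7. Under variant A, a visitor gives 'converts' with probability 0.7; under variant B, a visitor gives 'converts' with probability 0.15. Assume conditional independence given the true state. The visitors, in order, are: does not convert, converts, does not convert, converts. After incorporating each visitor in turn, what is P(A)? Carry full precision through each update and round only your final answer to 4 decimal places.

0.8636

After 'does not convert': P(A) = 0.3·0.7000 / (0.3·0.7000 + 0.85·0.3000) ≈ 0.4516
After 'converts': P(A) = 0.7·0.4516 / (0.7·0.4516 + 0.15·0.5484) ≈ 0.7935
After 'does not convert': P(A) = 0.3·0.7935 / (0.3·0.7935 + 0.85·0.2065) ≈ 0.5756
After 'converts': P(A) = 0.7·0.5756 / (0.7·0.5756 + 0.15·0.4244) ≈ 0.8636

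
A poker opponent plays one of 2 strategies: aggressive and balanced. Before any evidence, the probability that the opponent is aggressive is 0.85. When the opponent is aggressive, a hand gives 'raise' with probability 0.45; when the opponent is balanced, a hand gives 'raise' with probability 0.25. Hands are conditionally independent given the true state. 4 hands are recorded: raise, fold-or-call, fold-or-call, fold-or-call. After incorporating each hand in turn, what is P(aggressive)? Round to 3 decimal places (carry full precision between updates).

0.801

After 'raise': P(aggressive) = 0.45·0.8500 / (0.45·0.8500 + 0.25·0.1500) ≈ 0.9107
After 'fold-or-call': P(aggressive) = 0.55·0.9107 / (0.55·0.9107 + 0.75·0.0893) ≈ 0.8821
After 'fold-or-call': P(aggressive) = 0.55·0.8821 / (0.55·0.8821 + 0.75·0.1179) ≈ 0.8458
After 'fold-or-call': P(aggressive) = 0.55·0.8458 / (0.55·0.8458 + 0.75·0.1542) ≈ 0.8009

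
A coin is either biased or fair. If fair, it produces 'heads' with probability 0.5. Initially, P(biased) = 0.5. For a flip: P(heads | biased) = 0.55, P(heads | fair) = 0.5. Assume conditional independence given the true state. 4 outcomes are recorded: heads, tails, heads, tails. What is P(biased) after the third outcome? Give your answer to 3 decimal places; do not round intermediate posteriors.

After 'heads': P(biased) = 0.55·0.5000 / (0.55·0.5000 + 0.5·0.5000) ≈ 0.5238
After 'tails': P(biased) = 0.45·0.5238 / (0.45·0.5238 + 0.5·0.4762) ≈ 0.4975
After 'heads': P(biased) = 0.55·0.4975 / (0.55·0.4975 + 0.5·0.5025) ≈ 0.5213

0.521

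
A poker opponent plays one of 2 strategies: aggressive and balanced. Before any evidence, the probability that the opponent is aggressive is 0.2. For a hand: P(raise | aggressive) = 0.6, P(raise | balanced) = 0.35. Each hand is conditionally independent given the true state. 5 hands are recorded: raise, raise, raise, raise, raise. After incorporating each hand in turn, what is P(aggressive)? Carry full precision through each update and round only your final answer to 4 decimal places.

After 'raise': P(aggressive) = 0.6·0.2000 / (0.6·0.2000 + 0.35·0.8000) ≈ 0.3000
After 'raise': P(aggressive) = 0.6·0.3000 / (0.6·0.3000 + 0.35·0.7000) ≈ 0.4235
After 'raise': P(aggressive) = 0.6·0.4235 / (0.6·0.4235 + 0.35·0.5765) ≈ 0.5574
After 'raise': P(aggressive) = 0.6·0.5574 / (0.6·0.5574 + 0.35·0.4426) ≈ 0.6835
After 'raise': P(aggressive) = 0.6·0.6835 / (0.6·0.6835 + 0.35·0.3165) ≈ 0.7873

0.7873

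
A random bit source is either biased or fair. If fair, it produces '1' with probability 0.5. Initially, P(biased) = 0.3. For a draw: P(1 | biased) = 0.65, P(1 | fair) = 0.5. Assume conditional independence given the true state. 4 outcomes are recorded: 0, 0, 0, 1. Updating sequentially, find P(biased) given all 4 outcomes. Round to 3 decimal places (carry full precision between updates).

0.160

After '0': P(biased) = 0.35·0.3000 / (0.35·0.3000 + 0.5·0.7000) ≈ 0.2308
After '0': P(biased) = 0.35·0.2308 / (0.35·0.2308 + 0.5·0.7692) ≈ 0.1736
After '0': P(biased) = 0.35·0.1736 / (0.35·0.1736 + 0.5·0.8264) ≈ 0.1282
After '1': P(biased) = 0.65·0.1282 / (0.65·0.1282 + 0.5·0.8718) ≈ 0.1604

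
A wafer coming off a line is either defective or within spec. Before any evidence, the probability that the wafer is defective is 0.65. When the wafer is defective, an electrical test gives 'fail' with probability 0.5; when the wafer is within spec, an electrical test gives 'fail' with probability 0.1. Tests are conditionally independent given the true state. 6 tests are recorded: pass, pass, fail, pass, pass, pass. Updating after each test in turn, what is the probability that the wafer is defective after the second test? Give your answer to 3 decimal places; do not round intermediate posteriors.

0.364

After 'pass': P(defective) = 0.5·0.6500 / (0.5·0.6500 + 0.9·0.3500) ≈ 0.5078
After 'pass': P(defective) = 0.5·0.5078 / (0.5·0.5078 + 0.9·0.4922) ≈ 0.3643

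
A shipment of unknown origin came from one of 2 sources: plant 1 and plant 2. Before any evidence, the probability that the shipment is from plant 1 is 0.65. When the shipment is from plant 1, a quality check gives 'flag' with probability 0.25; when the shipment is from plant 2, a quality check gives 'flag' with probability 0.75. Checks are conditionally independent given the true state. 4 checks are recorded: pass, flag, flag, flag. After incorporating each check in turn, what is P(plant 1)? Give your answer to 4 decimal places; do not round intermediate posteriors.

0.1711

After 'pass': P(plant 1) = 0.75·0.6500 / (0.75·0.6500 + 0.25·0.3500) ≈ 0.8478
After 'flag': P(plant 1) = 0.25·0.8478 / (0.25·0.8478 + 0.75·0.1522) ≈ 0.6500
After 'flag': P(plant 1) = 0.25·0.6500 / (0.25·0.6500 + 0.75·0.3500) ≈ 0.3824
After 'flag': P(plant 1) = 0.25·0.3824 / (0.25·0.3824 + 0.75·0.6176) ≈ 0.1711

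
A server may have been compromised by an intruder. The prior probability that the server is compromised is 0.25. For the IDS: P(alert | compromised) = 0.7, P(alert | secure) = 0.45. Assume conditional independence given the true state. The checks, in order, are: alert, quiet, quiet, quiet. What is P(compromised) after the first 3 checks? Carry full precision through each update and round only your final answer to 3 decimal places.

After 'alert': P(compromised) = 0.7·0.2500 / (0.7·0.2500 + 0.45·0.7500) ≈ 0.3415
After 'quiet': P(compromised) = 0.3·0.3415 / (0.3·0.3415 + 0.55·0.6585) ≈ 0.2205
After 'quiet': P(compromised) = 0.3·0.2205 / (0.3·0.2205 + 0.55·0.7795) ≈ 0.1337

0.134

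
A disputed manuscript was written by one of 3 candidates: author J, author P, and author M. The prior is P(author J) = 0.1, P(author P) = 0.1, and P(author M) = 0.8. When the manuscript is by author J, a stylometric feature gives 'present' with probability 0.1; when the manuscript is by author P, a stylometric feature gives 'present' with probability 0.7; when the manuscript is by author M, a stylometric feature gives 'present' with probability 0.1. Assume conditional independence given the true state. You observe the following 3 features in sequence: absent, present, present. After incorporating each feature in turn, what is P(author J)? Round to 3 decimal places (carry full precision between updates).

0.039

After 'absent': normaliser = 0.9·0.1000 + 0.3·0.1000 + 0.9·0.8000; P(author J) ≈ 0.1071, P(author P) ≈ 0.0357, P(author M) ≈ 0.8571
After 'present': normaliser = 0.1·0.1071 + 0.7·0.0357 + 0.1·0.8571; P(author J) ≈ 0.0882, P(author P) ≈ 0.2059, P(author M) ≈ 0.7059
After 'present': normaliser = 0.1·0.0882 + 0.7·0.2059 + 0.1·0.7059; P(author J) ≈ 0.0395, P(author P) ≈ 0.6447, P(author M) ≈ 0.3158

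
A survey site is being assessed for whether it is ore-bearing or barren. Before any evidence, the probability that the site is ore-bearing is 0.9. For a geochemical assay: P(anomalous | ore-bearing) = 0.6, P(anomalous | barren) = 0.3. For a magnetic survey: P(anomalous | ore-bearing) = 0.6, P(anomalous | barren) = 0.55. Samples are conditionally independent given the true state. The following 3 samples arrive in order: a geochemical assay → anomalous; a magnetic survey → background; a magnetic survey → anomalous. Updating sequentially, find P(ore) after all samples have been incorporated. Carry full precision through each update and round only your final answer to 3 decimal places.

After a geochemical assay='anomalous': P(ore) = 0.6·0.9000 / (0.6·0.9000 + 0.3·0.1000) ≈ 0.9474
After a magnetic survey='background': P(ore) = 0.4·0.9474 / (0.4·0.9474 + 0.45·0.0526) ≈ 0.9412
After a magnetic survey='anomalous': P(ore) = 0.6·0.9412 / (0.6·0.9412 + 0.55·0.0588) ≈ 0.9458

0.946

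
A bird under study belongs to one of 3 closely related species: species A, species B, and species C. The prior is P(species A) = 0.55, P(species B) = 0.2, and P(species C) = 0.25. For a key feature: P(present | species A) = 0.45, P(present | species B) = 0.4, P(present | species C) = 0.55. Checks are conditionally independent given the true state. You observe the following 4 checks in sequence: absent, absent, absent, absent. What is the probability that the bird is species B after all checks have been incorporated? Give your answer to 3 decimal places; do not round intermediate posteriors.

Each posterior becomes the prior for the next update.
After 'absent': normaliser = 0.55·0.5500 + 0.6·0.2000 + 0.45·0.2500; P(species A) ≈ 0.5654, P(species B) ≈ 0.2243, P(species C) ≈ 0.2103
After 'absent': normaliser = 0.55·0.5654 + 0.6·0.2243 + 0.45·0.2103; P(species A) ≈ 0.5757, P(species B) ≈ 0.2491, P(species C) ≈ 0.1752
After 'absent': normaliser = 0.55·0.5757 + 0.6·0.2491 + 0.45·0.1752; P(species A) ≈ 0.5810, P(species B) ≈ 0.2743, P(species C) ≈ 0.1447
After 'absent': normaliser = 0.55·0.5810 + 0.6·0.2743 + 0.45·0.1447; P(species A) ≈ 0.5818, P(species B) ≈ 0.2997, P(species C) ≈ 0.1185

0.300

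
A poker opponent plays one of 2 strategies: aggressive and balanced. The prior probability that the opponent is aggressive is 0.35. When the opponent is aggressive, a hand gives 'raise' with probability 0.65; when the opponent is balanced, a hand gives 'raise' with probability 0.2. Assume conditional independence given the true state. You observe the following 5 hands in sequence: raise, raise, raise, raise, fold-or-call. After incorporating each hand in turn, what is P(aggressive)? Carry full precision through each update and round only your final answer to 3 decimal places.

After 'raise': P(aggressive) = 0.65·0.3500 / (0.65·0.3500 + 0.2·0.6500) ≈ 0.6364
After 'raise': P(aggressive) = 0.65·0.6364 / (0.65·0.6364 + 0.2·0.3636) ≈ 0.8505
After 'raise': P(aggressive) = 0.65·0.8505 / (0.65·0.8505 + 0.2·0.1495) ≈ 0.9487
After 'raise': P(aggressive) = 0.65·0.9487 / (0.65·0.9487 + 0.2·0.0513) ≈ 0.9836
After 'fold-or-call': P(aggressive) = 0.35·0.9836 / (0.35·0.9836 + 0.8·0.0164) ≈ 0.9633

0.963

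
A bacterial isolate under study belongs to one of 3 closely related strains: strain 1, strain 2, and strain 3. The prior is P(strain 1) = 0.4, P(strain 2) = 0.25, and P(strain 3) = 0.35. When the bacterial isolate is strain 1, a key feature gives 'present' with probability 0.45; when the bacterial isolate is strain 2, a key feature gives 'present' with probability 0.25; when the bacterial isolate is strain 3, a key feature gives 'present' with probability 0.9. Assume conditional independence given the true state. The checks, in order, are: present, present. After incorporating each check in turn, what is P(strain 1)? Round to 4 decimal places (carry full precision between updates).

0.2131

After 'present': normaliser = 0.45·0.4000 + 0.25·0.2500 + 0.9·0.3500; P(strain 1) ≈ 0.3229, P(strain 2) ≈ 0.1121, P(strain 3) ≈ 0.5650
After 'present': normaliser = 0.45·0.3229 + 0.25·0.1121 + 0.9·0.5650; P(strain 1) ≈ 0.2131, P(strain 2) ≈ 0.0411, P(strain 3) ≈ 0.7458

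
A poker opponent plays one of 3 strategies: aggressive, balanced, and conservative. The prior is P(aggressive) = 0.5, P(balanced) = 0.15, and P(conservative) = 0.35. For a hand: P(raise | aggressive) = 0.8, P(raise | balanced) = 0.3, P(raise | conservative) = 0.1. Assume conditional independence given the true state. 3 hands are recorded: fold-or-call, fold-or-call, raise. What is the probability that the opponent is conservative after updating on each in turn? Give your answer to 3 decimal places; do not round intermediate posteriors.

After 'fold-or-call': normaliser = 0.2·0.5000 + 0.7·0.1500 + 0.9·0.3500; P(aggressive) ≈ 0.1923, P(balanced) ≈ 0.2019, P(conservative) ≈ 0.6058
After 'fold-or-call': normaliser = 0.2·0.1923 + 0.7·0.2019 + 0.9·0.6058; P(aggressive) ≈ 0.0531, P(balanced) ≈ 0.1950, P(conservative) ≈ 0.7520
After 'raise': normaliser = 0.8·0.0531 + 0.3·0.1950 + 0.1·0.7520; P(aggressive) ≈ 0.2410, P(balanced) ≈ 0.3321, P(conservative) ≈ 0.4270

0.427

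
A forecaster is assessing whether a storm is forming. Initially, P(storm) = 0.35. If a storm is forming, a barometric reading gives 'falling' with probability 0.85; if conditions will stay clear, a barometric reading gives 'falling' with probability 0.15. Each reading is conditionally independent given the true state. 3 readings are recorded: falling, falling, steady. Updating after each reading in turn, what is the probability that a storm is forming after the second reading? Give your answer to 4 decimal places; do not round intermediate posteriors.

0.9453

After 'falling': P(storm) = 0.85·0.3500 / (0.85·0.3500 + 0.15·0.6500) ≈ 0.7532
After 'falling': P(storm) = 0.85·0.7532 / (0.85·0.7532 + 0.15·0.2468) ≈ 0.9453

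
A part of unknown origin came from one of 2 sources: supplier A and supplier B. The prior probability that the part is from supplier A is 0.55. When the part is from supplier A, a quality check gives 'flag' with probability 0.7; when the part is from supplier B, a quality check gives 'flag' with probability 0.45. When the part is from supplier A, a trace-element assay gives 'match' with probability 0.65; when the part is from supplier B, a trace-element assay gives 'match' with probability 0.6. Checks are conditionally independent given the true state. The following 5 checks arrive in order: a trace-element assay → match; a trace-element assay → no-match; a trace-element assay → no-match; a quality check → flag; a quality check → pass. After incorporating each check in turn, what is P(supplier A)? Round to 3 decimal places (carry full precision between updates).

0.462

After a trace-element assay='match': P(supplier A) = 0.65·0.5500 / (0.65·0.5500 + 0.6·0.4500) ≈ 0.5697
After a trace-element assay='no-match': P(supplier A) = 0.35·0.5697 / (0.35·0.5697 + 0.4·0.4303) ≈ 0.5367
After a trace-element assay='no-match': P(supplier A) = 0.35·0.5367 / (0.35·0.5367 + 0.4·0.4633) ≈ 0.5034
After a quality check='flag': P(supplier A) = 0.7·0.5034 / (0.7·0.5034 + 0.45·0.4966) ≈ 0.6119
After a quality check='pass': P(supplier A) = 0.3·0.6119 / (0.3·0.6119 + 0.55·0.3881) ≈ 0.4624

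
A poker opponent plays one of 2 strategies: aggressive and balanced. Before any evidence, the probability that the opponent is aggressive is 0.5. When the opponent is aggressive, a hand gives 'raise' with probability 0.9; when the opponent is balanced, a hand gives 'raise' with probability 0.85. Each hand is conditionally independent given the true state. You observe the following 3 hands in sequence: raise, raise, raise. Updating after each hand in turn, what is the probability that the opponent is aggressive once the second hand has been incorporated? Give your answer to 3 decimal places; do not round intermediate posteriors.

After 'raise': P(aggressive) = 0.9·0.5000 / (0.9·0.5000 + 0.85·0.5000) ≈ 0.5143
After 'raise': P(aggressive) = 0.9·0.5143 / (0.9·0.5143 + 0.85·0.4857) ≈ 0.5285

0.529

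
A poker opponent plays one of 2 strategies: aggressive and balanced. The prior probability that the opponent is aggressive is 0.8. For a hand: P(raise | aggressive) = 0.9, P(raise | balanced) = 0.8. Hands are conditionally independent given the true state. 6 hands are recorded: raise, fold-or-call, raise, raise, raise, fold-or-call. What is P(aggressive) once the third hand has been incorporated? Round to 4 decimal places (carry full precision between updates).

After 'raise': P(aggressive) = 0.9·0.8000 / (0.9·0.8000 + 0.8·0.2000) ≈ 0.8182
After 'fold-or-call': P(aggressive) = 0.1·0.8182 / (0.1·0.8182 + 0.2·0.1818) ≈ 0.6923
After 'raise': P(aggressive) = 0.9·0.6923 / (0.9·0.6923 + 0.8·0.3077) ≈ 0.7168

0.7168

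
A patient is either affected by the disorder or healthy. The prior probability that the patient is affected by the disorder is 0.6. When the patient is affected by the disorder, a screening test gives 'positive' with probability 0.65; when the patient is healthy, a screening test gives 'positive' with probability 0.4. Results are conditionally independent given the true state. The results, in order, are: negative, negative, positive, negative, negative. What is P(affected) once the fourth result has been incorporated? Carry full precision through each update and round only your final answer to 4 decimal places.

0.3261

Apply Bayes' rule sequentially, carrying P(affected) forward.
After 'negative': P(affected) = 0.35·0.6000 / (0.35·0.6000 + 0.6·0.4000) ≈ 0.4667
After 'negative': P(affected) = 0.35·0.4667 / (0.35·0.4667 + 0.6·0.5333) ≈ 0.3379
After 'positive': P(affected) = 0.65·0.3379 / (0.65·0.3379 + 0.4·0.6621) ≈ 0.4534
After 'negative': P(affected) = 0.35·0.4534 / (0.35·0.4534 + 0.6·0.5466) ≈ 0.3261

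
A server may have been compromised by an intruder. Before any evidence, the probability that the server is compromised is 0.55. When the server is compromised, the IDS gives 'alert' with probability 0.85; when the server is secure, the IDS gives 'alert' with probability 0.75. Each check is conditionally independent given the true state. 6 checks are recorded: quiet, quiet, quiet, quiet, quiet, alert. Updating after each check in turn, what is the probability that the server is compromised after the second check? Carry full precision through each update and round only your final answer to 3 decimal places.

After 'quiet': P(compromised) = 0.15·0.5500 / (0.15·0.5500 + 0.25·0.4500) ≈ 0.4231
After 'quiet': P(compromised) = 0.15·0.4231 / (0.15·0.4231 + 0.25·0.5769) ≈ 0.3056

0.306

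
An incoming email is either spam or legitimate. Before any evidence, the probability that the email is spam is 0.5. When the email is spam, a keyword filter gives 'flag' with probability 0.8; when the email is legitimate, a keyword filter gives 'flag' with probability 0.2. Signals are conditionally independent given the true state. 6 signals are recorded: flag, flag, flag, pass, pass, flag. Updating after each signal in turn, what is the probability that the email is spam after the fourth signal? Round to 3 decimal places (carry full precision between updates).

0.941

Apply Bayes' rule sequentially, carrying P(spam) forward.
After 'flag': P(spam) = 0.8·0.5000 / (0.8·0.5000 + 0.2·0.5000) ≈ 0.8000
After 'flag': P(spam) = 0.8·0.8000 / (0.8·0.8000 + 0.2·0.2000) ≈ 0.9412
After 'flag': P(spam) = 0.8·0.9412 / (0.8·0.9412 + 0.2·0.0588) ≈ 0.9846
After 'pass': P(spam) = 0.2·0.9846 / (0.2·0.9846 + 0.8·0.0154) ≈ 0.9412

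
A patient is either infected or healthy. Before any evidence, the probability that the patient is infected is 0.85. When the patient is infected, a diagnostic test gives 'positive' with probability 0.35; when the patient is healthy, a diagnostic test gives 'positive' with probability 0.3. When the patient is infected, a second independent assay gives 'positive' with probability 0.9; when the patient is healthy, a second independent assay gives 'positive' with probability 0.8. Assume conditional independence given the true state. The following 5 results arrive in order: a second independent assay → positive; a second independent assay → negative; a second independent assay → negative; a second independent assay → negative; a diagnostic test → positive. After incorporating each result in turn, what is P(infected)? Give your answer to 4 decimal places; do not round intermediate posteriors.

0.4818

Each posterior becomes the prior for the next update.
After a second independent assay='positive': P(infected) = 0.9·0.8500 / (0.9·0.8500 + 0.8·0.1500) ≈ 0.8644
After a second independent assay='negative': P(infected) = 0.1·0.8644 / (0.1·0.8644 + 0.2·0.1356) ≈ 0.7612
After a second independent assay='negative': P(infected) = 0.1·0.7612 / (0.1·0.7612 + 0.2·0.2388) ≈ 0.6145
After a second independent assay='negative': P(infected) = 0.1·0.6145 / (0.1·0.6145 + 0.2·0.3855) ≈ 0.4435
After a diagnostic test='positive': P(infected) = 0.35·0.4435 / (0.35·0.4435 + 0.3·0.5565) ≈ 0.4818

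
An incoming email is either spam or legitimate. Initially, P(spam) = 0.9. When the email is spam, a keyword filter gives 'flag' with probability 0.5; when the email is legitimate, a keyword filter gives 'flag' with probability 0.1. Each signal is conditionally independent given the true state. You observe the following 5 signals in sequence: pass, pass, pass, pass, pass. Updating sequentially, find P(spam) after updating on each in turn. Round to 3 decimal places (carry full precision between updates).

0.323

After 'pass': P(spam) = 0.5·0.9000 / (0.5·0.9000 + 0.9·0.1000) ≈ 0.8333
After 'pass': P(spam) = 0.5·0.8333 / (0.5·0.8333 + 0.9·0.1667) ≈ 0.7353
After 'pass': P(spam) = 0.5·0.7353 / (0.5·0.7353 + 0.9·0.2647) ≈ 0.6068
After 'pass': P(spam) = 0.5·0.6068 / (0.5·0.6068 + 0.9·0.3932) ≈ 0.4616
After 'pass': P(spam) = 0.5·0.4616 / (0.5·0.4616 + 0.9·0.5384) ≈ 0.3226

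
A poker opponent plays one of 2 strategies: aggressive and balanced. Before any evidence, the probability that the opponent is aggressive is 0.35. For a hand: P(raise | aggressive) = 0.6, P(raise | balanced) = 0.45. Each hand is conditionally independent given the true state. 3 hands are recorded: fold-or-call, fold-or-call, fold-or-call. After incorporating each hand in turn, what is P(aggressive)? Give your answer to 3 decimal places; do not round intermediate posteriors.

0.172

After 'fold-or-call': P(aggressive) = 0.4·0.3500 / (0.4·0.3500 + 0.55·0.6500) ≈ 0.2814
After 'fold-or-call': P(aggressive) = 0.4·0.2814 / (0.4·0.2814 + 0.55·0.7186) ≈ 0.2217
After 'fold-or-call': P(aggressive) = 0.4·0.2217 / (0.4·0.2217 + 0.55·0.7783) ≈ 0.1716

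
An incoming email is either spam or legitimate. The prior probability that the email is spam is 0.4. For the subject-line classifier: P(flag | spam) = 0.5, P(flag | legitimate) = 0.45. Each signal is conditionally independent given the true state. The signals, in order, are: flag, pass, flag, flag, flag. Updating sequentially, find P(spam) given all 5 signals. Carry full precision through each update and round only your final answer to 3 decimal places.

After 'flag': P(spam) = 0.5·0.4000 / (0.5·0.4000 + 0.45·0.6000) ≈ 0.4255
After 'pass': P(spam) = 0.5·0.4255 / (0.5·0.4255 + 0.55·0.5745) ≈ 0.4024
After 'flag': P(spam) = 0.5·0.4024 / (0.5·0.4024 + 0.45·0.5976) ≈ 0.4280
After 'flag': P(spam) = 0.5·0.4280 / (0.5·0.4280 + 0.45·0.5720) ≈ 0.4540
After 'flag': P(spam) = 0.5·0.4540 / (0.5·0.4540 + 0.45·0.5460) ≈ 0.4802

0.480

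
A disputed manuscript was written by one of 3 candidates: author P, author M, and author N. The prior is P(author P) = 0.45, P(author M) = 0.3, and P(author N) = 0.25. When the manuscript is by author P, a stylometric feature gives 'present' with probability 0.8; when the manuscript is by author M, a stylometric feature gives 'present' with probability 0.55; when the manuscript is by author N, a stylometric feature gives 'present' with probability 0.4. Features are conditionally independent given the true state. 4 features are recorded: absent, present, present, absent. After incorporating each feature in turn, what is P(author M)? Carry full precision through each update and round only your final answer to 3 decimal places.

Apply Bayes' rule sequentially, carrying P(author M) forward.
After 'absent': normaliser = 0.2·0.4500 + 0.45·0.3000 + 0.6·0.2500; P(author P) ≈ 0.2400, P(author M) ≈ 0.3600, P(author N) ≈ 0.4000
After 'present': normaliser = 0.8·0.2400 + 0.55·0.3600 + 0.4·0.4000; P(author P) ≈ 0.3491, P(author M) ≈ 0.3600, P(author N) ≈ 0.2909
After 'present': normaliser = 0.8·0.3491 + 0.55·0.3600 + 0.4·0.2909; P(author P) ≈ 0.4704, P(author M) ≈ 0.3335, P(author N) ≈ 0.1960
After 'absent': normaliser = 0.2·0.4704 + 0.45·0.3335 + 0.6·0.1960; P(author P) ≈ 0.2601, P(author M) ≈ 0.4149, P(author N) ≈ 0.3251

0.415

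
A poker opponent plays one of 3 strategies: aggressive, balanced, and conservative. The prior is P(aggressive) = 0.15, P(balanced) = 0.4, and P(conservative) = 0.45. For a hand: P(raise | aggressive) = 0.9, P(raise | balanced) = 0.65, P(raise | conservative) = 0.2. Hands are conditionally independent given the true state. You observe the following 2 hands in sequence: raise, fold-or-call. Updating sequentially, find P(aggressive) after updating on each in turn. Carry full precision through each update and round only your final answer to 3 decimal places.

After 'raise': normaliser = 0.9·0.1500 + 0.65·0.4000 + 0.2·0.4500; P(aggressive) ≈ 0.2784, P(balanced) ≈ 0.5361, P(conservative) ≈ 0.1856
After 'fold-or-call': normaliser = 0.1·0.2784 + 0.35·0.5361 + 0.8·0.1856; P(aggressive) ≈ 0.0765, P(balanced) ≈ 0.5156, P(conservative) ≈ 0.4079

0.076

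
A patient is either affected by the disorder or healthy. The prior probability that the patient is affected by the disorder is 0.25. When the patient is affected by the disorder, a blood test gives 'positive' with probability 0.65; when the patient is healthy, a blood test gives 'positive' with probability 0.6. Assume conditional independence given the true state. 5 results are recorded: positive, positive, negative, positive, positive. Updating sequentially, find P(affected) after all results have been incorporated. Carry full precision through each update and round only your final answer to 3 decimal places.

0.287

Apply Bayes' rule sequentially, carrying P(affected) forward.
After 'positive': P(affected) = 0.65·0.2500 / (0.65·0.2500 + 0.6·0.7500) ≈ 0.2653
After 'positive': P(affected) = 0.65·0.2653 / (0.65·0.2653 + 0.6·0.7347) ≈ 0.2812
After 'negative': P(affected) = 0.35·0.2812 / (0.35·0.2812 + 0.4·0.7188) ≈ 0.2550
After 'positive': P(affected) = 0.65·0.2550 / (0.65·0.2550 + 0.6·0.7450) ≈ 0.2705
After 'positive': P(affected) = 0.65·0.2705 / (0.65·0.2705 + 0.6·0.7295) ≈ 0.2866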